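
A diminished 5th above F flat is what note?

Cbb

A fifth above F lands on the letter C.
A diminished fifth spans 6 semitones, so Fb moves to pitch class 10. On the letter C that is Cbb.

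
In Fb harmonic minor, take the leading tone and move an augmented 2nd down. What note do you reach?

Dbb

The leading tone of Fb harmonic minor is Eb.
An augmented second (3 semitones) below Eb lands on the letter D, giving Dbb.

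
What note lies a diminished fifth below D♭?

D down a perfect fifth is G, so the target letter is G.
From Db, a diminished fifth is 6 semitones down: G.

G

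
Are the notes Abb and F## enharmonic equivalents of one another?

Abb = pitch class 7 and F## = pitch class 7 — the same pitch class, so they are enharmonic equivalents.

Yes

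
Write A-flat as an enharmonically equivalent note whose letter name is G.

Ab is pitch class 8. The letter G alone is pitch class 7.
To reach pitch class 8 from G requires an offset of +1 semitone, i.e. sharp: G#.

G#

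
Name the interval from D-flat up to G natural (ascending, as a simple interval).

augmented fourth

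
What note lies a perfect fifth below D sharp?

G#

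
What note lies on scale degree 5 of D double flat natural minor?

Degree 5 takes the letter 4 steps above D, which is A.
In natural minor, degree 5 sits 7 semitones above the tonic. Dbb + 7 semitones is pitch class 7, spelled on A as Abb.

Abb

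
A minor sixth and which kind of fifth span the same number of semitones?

augmented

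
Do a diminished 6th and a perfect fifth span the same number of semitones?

Yes

A diminished sixth spans 7 semitones; a perfect fifth spans 7.
They are enharmonically equivalent.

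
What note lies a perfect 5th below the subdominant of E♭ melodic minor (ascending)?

Db

The subdominant of Eb melodic minor (ascending) is Ab.
A perfect fifth (7 semitones) below Ab lands on the letter D, giving Db.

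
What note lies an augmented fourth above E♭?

E up a perfect fourth is A, so the target letter is A.
From Eb, an augmented fourth is 6 semitones up: A.

A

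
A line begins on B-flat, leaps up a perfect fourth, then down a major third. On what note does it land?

A perfect fourth up from Bb is Eb (letter E, 5 semitones up).
A major third down from Eb is Cb (letter C, 4 semitones down).

Cb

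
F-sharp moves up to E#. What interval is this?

major seventh

Counting letters F–G–A–B–C–D–E gives a seventh.
F#→E# = 11 semitones, exactly the major seventh.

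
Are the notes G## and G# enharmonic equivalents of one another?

No

Two spellings are enharmonically equivalent only if they share a pitch class.
Here G## → 9, G# → 8; 8 ≠ 9, so they are not.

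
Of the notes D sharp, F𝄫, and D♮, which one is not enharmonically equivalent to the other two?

In 12-tone equal temperament, enharmonic equivalents share a pitch class. D# is pitch class 3; Fbb is pitch class 3; D is pitch class 2.
D# and Fbb share pitch class 3, while D is pitch class 2.

D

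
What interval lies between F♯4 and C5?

diminished fifth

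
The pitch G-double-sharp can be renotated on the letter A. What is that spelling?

G## is pitch class 9. The letter A alone is pitch class 9.
Pitch class 9 on A needs no accidental: A.

A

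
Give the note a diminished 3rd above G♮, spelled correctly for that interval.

Bbb

G up a major third is B, so the target letter is B.
From G, a diminished third is 2 semitones up: Bbb.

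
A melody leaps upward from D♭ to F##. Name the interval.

doubly augmented third

Counting letters D–E–F gives a third.
Db→F## = 6 semitones, 2 wider than the major third (4), so doubly augmented.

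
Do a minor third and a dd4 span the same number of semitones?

Yes

A minor third spans 3 semitones; a doubly diminished fourth spans 3.
They are enharmonically equivalent.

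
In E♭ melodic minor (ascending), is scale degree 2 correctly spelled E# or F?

Each scale degree takes a distinct letter name. Degree 2 of a scale on E must use the letter F.
F and E# are enharmonically the same pitch, but only F uses the letter F, so it is the correct spelling here.

F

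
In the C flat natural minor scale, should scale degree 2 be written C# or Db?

Db

Each scale degree takes a distinct letter name. Degree 2 of a scale on C must use the letter D.
Db and C# are enharmonically the same pitch, but only Db uses the letter D, so it is the correct spelling here.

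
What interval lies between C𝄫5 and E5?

doubly augmented third

The letter names run C→E, a span of 2 letter steps, so the interval is some kind of third.
Cbb to E is 6 semitones. A major third is 4, so 6 makes it doubly augmented.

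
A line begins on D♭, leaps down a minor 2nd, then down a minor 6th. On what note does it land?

E

A minor second down from Db is C (letter C, 1 semitone down).
A minor sixth down from C is E (letter E, 8 semitones down).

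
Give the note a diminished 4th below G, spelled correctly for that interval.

G down a perfect fourth is D, so the target letter is D.
From G, a diminished fourth is 4 semitones down: D#.

D#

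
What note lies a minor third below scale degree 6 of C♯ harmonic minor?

Scale degree 6 of C# harmonic minor is A.
A minor third (3 semitones) below A lands on the letter F, giving F#.

F#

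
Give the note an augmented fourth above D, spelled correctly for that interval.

G#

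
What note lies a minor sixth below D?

F#

A sixth below D lands on the letter F.
A minor sixth spans 8 semitones, so D moves to pitch class 6. On the letter F that is F#.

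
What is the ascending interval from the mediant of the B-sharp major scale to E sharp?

The mediant of B# major is D##.
D## up to E#: letters D→E make it a second; 1 semitone makes it minor.

minor second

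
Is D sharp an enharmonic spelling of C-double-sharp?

Two spellings are enharmonically equivalent only if they share a pitch class.
Here D# → 3, C## → 2; 2 ≠ 3, so they are not.

No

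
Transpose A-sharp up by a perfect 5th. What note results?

E#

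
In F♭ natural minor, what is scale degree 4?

Bbb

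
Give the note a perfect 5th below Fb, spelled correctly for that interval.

F down a perfect fifth is Bb, so the target letter is B.
From Fb, a perfect fifth is 7 semitones down: Bbb.

Bbb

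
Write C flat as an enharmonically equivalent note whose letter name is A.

A##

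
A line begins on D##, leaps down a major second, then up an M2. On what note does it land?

D##

A major second down from D## is C## (letter C, 2 semitones down).
A major second up from C## is D## (letter D, 2 semitones up).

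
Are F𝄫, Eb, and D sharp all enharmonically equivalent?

Yes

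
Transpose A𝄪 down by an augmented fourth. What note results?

A fourth below A lands on the letter E.
An augmented fourth spans 6 semitones, so A## moves to pitch class 5. On the letter E that is E#.

E#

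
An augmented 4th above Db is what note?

G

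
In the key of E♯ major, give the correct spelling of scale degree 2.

F##

Degree 2 takes the letter 1 step above E, which is F.
In major, degree 2 sits 2 semitones above the tonic. E# + 2 semitones is pitch class 7, spelled on F as F##.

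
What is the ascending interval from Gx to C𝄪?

perfect fourth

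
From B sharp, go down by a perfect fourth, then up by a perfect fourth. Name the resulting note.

A perfect fourth down from B# is F## (letter F, 5 semitones down).
A perfect fourth up from F## is B# (letter B, 5 semitones up).

B#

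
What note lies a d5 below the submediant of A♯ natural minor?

B#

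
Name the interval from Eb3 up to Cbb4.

diminished sixth

The letter names run E→C, a span of 5 letter steps, so the interval is some kind of sixth.
Eb to Cbb is 7 semitones. A major sixth is 9, so 7 makes it diminished.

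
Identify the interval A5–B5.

major second

The letter names run A→B, a span of 1 letter step, so the interval is some kind of second.
A to B is 2 semitones. A major second is 2, so 2 makes it major.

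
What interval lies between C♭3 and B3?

augmented seventh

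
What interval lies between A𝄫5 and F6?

The letter names run A→F, a span of 5 letter steps, so the interval is some kind of sixth.
Abb to F is 10 semitones. A major sixth is 9, so 10 makes it augmented.

augmented sixth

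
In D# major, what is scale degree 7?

C##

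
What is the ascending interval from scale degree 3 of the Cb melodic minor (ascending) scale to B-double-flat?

Scale degree 3 of Cb melodic minor (ascending) is Ebb.
Ebb up to Bbb: letters E→B make it a fifth; 7 semitones makes it perfect.

perfect fifth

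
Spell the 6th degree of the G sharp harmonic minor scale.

E

Degree 6 takes the letter 5 steps above G, which is E.
In harmonic minor, degree 6 sits 8 semitones above the tonic. G# + 8 semitones is pitch class 4, spelled on E as E.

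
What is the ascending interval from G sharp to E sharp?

major sixth

Counting letters G–A–B–C–D–E gives a sixth.
G#→E# = 9 semitones, exactly the major sixth.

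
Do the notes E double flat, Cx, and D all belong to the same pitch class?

Yes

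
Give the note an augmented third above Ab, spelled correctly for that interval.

C#

A up a major third is C#, so the target letter is C.
From Ab, an augmented third is 5 semitones up: C#.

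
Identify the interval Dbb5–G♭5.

augmented fourth

The letter names run D→G, a span of 3 letter steps, so the interval is some kind of fourth.
Dbb to Gb is 6 semitones. A perfect fourth is 5, so 6 makes it augmented.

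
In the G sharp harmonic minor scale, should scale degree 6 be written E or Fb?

Each scale degree takes a distinct letter name. Degree 6 of a scale on G must use the letter E.
E and Fb are enharmonically the same pitch, but only E uses the letter E, so it is the correct spelling here.

E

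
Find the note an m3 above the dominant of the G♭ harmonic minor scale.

The dominant of Gb harmonic minor is Db.
A minor third (3 semitones) above Db lands on the letter F, giving Fb.

Fb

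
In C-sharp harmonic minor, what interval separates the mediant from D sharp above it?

The mediant of C# harmonic minor is E.
E up to D#: letters E→D make it a seventh; 11 semitones makes it major.

major seventh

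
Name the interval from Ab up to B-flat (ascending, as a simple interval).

major second

Counting letters A–B gives a second.
Ab→Bb = 2 semitones, exactly the major second.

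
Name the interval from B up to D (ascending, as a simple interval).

minor third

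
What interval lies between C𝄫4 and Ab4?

The letter names run C→A, a span of 5 letter steps, so the interval is some kind of sixth.
Cbb to Ab is 10 semitones. A major sixth is 9, so 10 makes it augmented.

augmented sixth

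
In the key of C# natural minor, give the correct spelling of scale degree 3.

E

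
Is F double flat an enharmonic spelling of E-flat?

Fbb = pitch class 3 and Eb = pitch class 3 — the same pitch class, so they are enharmonic equivalents.

Yes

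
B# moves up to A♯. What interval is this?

The letter names run B→A, a span of 6 letter steps, so the interval is some kind of seventh.
B# to A# is 10 semitones. A major seventh is 11, so 10 makes it minor.

minor seventh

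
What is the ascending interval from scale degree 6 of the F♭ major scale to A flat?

Scale degree 6 of Fb major is Db.
Db up to Ab: letters D→A make it a fifth; 7 semitones makes it perfect.

perfect fifth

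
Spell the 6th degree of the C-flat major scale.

Degree 6 takes the letter 5 steps above C, which is A.
In major, degree 6 sits 9 semitones above the tonic. Cb + 9 semitones is pitch class 8, spelled on A as Ab.

Ab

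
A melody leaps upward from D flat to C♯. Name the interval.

Counting letters D–E–F–G–A–B–C gives a seventh.
Db→C# = 12 semitones, 1 wider than the major seventh (11), so augmented.

augmented seventh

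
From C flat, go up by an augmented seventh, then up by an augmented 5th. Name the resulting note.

An augmented seventh up from Cb is B (letter B, 12 semitones up).
An augmented fifth up from B is F## (letter F, 8 semitones up).

F##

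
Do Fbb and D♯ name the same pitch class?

Yes

Fbb = pitch class 3 and D# = pitch class 3 — the same pitch class, so they are enharmonic equivalents.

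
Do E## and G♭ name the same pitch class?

E## is pitch class 6; Gb is pitch class 6.
All spellings map to pitch class 6, so they are enharmonically equivalent.

Yes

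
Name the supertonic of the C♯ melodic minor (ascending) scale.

The C# melodic minor (ascending) scale runs C# D# E F# G# A# B#.
Degree 2 is D#.

D#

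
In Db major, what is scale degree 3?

Degree 3 takes the letter 2 steps above D, which is F.
In major, degree 3 sits 4 semitones above the tonic. Db + 4 semitones is pitch class 5, spelled on F as F.

F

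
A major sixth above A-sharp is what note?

A sixth above A lands on the letter F.
A major sixth spans 9 semitones, so A# moves to pitch class 7. On the letter F that is F##.

F##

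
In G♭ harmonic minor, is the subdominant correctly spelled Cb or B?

Cb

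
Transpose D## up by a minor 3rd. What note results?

D up a major third is F#, so the target letter is F.
From D##, a minor third is 3 semitones up: F##.

F##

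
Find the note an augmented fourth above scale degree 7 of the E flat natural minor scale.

G

Scale degree 7 of Eb natural minor is Db.
An augmented fourth (6 semitones) above Db lands on the letter G, giving G.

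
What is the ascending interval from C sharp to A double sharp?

augmented sixth

The letter names run C→A, a span of 5 letter steps, so the interval is some kind of sixth.
C# to A## is 10 semitones. A major sixth is 9, so 10 makes it augmented.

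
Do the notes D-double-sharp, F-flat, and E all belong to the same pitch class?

D## is pitch class 4; Fb is pitch class 4; E is pitch class 4.
All spellings map to pitch class 4, so they are enharmonically equivalent.

Yes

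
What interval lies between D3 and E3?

Counting letters D–E gives a second.
D→E = 2 semitones, exactly the major second.

major second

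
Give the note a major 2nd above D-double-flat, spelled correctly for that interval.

Ebb

A second above D lands on the letter E.
A major second spans 2 semitones, so Dbb moves to pitch class 2. On the letter E that is Ebb.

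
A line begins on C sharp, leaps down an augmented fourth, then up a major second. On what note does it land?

An augmented fourth down from C# is G (letter G, 6 semitones down).
A major second up from G is A (letter A, 2 semitones up).

A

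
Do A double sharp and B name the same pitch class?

A## = pitch class 11 and B = pitch class 11 — the same pitch class, so they are enharmonic equivalents.

Yes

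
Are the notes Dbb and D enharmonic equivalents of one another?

Dbb is pitch class 0; D is pitch class 2.
The pitch classes differ (0 vs. 2), so they are not enharmonic equivalents.

No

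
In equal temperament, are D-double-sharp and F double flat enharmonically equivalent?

Two spellings are enharmonically equivalent only if they share a pitch class.
Here D## → 4, Fbb → 3; 3 ≠ 4, so they are not.

No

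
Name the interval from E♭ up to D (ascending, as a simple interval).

major seventh

The letter names run E→D, a span of 6 letter steps, so the interval is some kind of seventh.
Eb to D is 11 semitones. A major seventh is 11, so 11 makes it major.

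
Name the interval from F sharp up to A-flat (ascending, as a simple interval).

diminished third

Counting letters F–G–A gives a third.
F#→Ab = 2 semitones, 2 narrower than the major third (4), so diminished.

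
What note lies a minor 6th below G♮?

B

A sixth below G lands on the letter B.
A minor sixth spans 8 semitones, so G moves to pitch class 11. On the letter B that is B.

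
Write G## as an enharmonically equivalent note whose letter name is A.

A

G## is pitch class 9. The letter A alone is pitch class 9.
Pitch class 9 on A needs no accidental: A.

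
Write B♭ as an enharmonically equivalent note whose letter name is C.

Plain C sits 2 semitones above Bb, so on the letter C the same pitch needs a double flat: Cbb.

Cbb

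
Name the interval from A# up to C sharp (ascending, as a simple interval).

minor third

The letter names run A→C, a span of 2 letter steps, so the interval is some kind of third.
A# to C# is 3 semitones. A major third is 4, so 3 makes it minor.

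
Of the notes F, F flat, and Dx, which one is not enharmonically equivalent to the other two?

In 12-tone equal temperament, enharmonic equivalents share a pitch class. F is pitch class 5; Fb is pitch class 4; D## is pitch class 4.
Fb and D## share pitch class 4, while F is pitch class 5.

F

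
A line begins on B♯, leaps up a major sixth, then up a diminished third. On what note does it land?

A major sixth up from B# is G## (letter G, 9 semitones up).
A diminished third up from G## is B (letter B, 2 semitones up).

B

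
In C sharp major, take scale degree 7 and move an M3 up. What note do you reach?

Scale degree 7 of C# major is B#.
A major third (4 semitones) above B# lands on the letter D, giving D##.

D##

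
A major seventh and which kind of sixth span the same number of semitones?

doubly augmented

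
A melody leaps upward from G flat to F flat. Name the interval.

The letter names run G→F, a span of 6 letter steps, so the interval is some kind of seventh.
Gb to Fb is 10 semitones. A major seventh is 11, so 10 makes it minor.

minor seventh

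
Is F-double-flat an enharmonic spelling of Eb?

Yes

Fbb = pitch class 3 and Eb = pitch class 3 — the same pitch class, so they are enharmonic equivalents.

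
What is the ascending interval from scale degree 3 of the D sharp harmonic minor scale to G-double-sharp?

augmented second

Scale degree 3 of D# harmonic minor is F#.
F# up to G##: letters F→G make it a second; 3 semitones makes it augmented.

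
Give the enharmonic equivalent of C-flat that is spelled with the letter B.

Cb is pitch class 11. The letter B alone is pitch class 11.
Pitch class 11 on B needs no accidental: B.

B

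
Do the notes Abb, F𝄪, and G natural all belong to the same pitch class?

Abb is pitch class 7; F## is pitch class 7; G is pitch class 7.
All spellings map to pitch class 7, so they are enharmonically equivalent.

Yes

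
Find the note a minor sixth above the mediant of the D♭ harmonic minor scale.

Dbb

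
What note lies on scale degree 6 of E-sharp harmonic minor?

C#

The E# harmonic minor scale runs E# F## G# A# B# C# D##.
Degree 6 is C#.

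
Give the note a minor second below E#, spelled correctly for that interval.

A second below E lands on the letter D.
A minor second spans 1 semitone, so E# moves to pitch class 4. On the letter D that is D##.

D##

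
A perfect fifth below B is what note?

B down a perfect fifth is E, so the target letter is E.
From B, a perfect fifth is 7 semitones down: E.

E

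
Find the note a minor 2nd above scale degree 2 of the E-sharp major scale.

Scale degree 2 of E# major is F##.
A minor second (1 semitone) above F## lands on the letter G, giving G#.

G#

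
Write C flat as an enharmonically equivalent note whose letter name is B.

B

Plain B sits at the same pitch as Cb, so on the letter B the same pitch needs a natural: B.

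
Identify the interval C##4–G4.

doubly diminished fifth

Counting letters C–D–E–F–G gives a fifth.
C##→G = 5 semitones, 2 narrower than the perfect fifth (7), so doubly diminished.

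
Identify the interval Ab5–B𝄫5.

minor second

Counting letters A–B gives a second.
Ab→Bbb = 1 semitone, 1 narrower than the major second (2), so minor.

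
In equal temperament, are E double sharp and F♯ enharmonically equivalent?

E## is pitch class 6; F# is pitch class 6.
All spellings map to pitch class 6, so they are enharmonically equivalent.

Yes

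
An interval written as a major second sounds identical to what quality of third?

A major second spans 2 semitones.
A third spanning 2 semitones is diminished (the major third is 4).

diminished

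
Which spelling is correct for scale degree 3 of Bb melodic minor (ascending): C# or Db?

Each scale degree takes a distinct letter name. Degree 3 of a scale on B must use the letter D.
Db and C# are enharmonically the same pitch, but only Db uses the letter D, so it is the correct spelling here.

Db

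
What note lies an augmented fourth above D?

G#

A fourth above D lands on the letter G.
An augmented fourth spans 6 semitones, so D moves to pitch class 8. On the letter G that is G#.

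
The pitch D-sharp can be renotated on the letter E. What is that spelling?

D# is pitch class 3. The letter E alone is pitch class 4.
To reach pitch class 3 from E requires an offset of -1 semitone, i.e. flat: Eb.

Eb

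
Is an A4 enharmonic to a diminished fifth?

Yes

An augmented fourth spans 6 semitones; a diminished fifth spans 6.
They are enharmonically equivalent.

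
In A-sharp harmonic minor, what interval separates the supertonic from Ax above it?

major seventh

The supertonic of A# harmonic minor is B#.
B# up to A##: letters B→A make it a seventh; 11 semitones makes it major.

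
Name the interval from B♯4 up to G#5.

minor sixth

The letter names run B→G, a span of 5 letter steps, so the interval is some kind of sixth.
B# to G# is 8 semitones. A major sixth is 9, so 8 makes it minor.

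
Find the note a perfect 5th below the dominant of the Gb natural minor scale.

Gb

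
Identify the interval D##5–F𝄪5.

minor third

The letter names run D→F, a span of 2 letter steps, so the interval is some kind of third.
D## to F## is 3 semitones. A major third is 4, so 3 makes it minor.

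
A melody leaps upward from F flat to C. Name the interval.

The letter names run F→C, a span of 4 letter steps, so the interval is some kind of fifth.
Fb to C is 8 semitones. A perfect fifth is 7, so 8 makes it augmented.

augmented fifth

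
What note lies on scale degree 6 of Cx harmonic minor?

Degree 6 takes the letter 5 steps above C, which is A.
In harmonic minor, degree 6 sits 8 semitones above the tonic. C## + 8 semitones is pitch class 10, spelled on A as A#.

A#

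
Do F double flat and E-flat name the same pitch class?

Yes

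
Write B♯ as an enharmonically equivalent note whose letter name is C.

Plain C sits at the same pitch as B#, so on the letter C the same pitch needs a natural: C.

C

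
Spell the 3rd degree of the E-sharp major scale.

G##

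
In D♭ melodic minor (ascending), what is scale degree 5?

Ab

The Db melodic minor (ascending) scale runs Db Eb Fb Gb Ab Bb C.
Degree 5 is Ab.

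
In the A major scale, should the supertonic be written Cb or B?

Each scale degree takes a distinct letter name. Degree 2 of a scale on A must use the letter B.
B and Cb are enharmonically the same pitch, but only B uses the letter B, so it is the correct spelling here.

B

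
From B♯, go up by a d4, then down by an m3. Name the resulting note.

C#

A diminished fourth up from B# is E (letter E, 4 semitones up).
A minor third down from E is C# (letter C, 3 semitones down).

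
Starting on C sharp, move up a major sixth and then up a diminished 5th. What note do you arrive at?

E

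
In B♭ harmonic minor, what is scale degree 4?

The Bb harmonic minor scale runs Bb C Db Eb F Gb A.
Degree 4 is Eb.

Eb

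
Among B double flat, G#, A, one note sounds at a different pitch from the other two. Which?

G#

In 12-tone equal temperament, enharmonic equivalents share a pitch class. Bbb is pitch class 9; G# is pitch class 8; A is pitch class 9.
Bbb and A share pitch class 9, while G# is pitch class 8.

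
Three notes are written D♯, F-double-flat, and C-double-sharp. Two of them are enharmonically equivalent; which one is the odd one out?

C##

In 12-tone equal temperament, enharmonic equivalents share a pitch class. D# is pitch class 3; Fbb is pitch class 3; C## is pitch class 2.
D# and Fbb share pitch class 3, while C## is pitch class 2.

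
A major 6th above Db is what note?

D up a major sixth is B, so the target letter is B.
From Db, a major sixth is 9 semitones up: Bb.

Bb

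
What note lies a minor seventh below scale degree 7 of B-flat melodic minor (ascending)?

Scale degree 7 of Bb melodic minor (ascending) is A.
A minor seventh (10 semitones) below A lands on the letter B, giving B.

B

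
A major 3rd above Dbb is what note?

A third above D lands on the letter F.
A major third spans 4 semitones, so Dbb moves to pitch class 4. On the letter F that is Fb.

Fb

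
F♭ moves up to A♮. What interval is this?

augmented third

Counting letters F–G–A gives a third.
Fb→A = 5 semitones, 1 wider than the major third (4), so augmented.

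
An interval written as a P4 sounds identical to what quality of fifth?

A perfect fourth spans 5 semitones.
A fifth spanning 5 semitones is doubly diminished (the perfect fifth is 7).

doubly diminished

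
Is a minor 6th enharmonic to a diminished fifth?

No

A minor sixth spans 8 semitones; a diminished fifth spans 6.
The spans differ, so they are not enharmonic equivalents.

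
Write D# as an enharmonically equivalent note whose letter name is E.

Eb

Plain E sits 1 semitone above D#, so on the letter E the same pitch needs a flat: Eb.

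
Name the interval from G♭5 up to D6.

Counting letters G–A–B–C–D gives a fifth.
Gb→D = 8 semitones, 1 wider than the perfect fifth (7), so augmented.

augmented fifth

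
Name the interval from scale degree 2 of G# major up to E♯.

Scale degree 2 of G# major is A#.
A# up to E#: letters A→E make it a fifth; 7 semitones makes it perfect.

perfect fifth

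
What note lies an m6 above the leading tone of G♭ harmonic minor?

The leading tone of Gb harmonic minor is F.
A minor sixth (8 semitones) above F lands on the letter D, giving Db.

Db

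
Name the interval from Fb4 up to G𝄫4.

minor second

Counting letters F–G gives a second.
Fb→Gbb = 1 semitone, 1 narrower than the major second (2), so minor.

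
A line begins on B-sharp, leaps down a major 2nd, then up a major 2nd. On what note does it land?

B#

A major second down from B# is A# (letter A, 2 semitones down).
A major second up from A# is B# (letter B, 2 semitones up).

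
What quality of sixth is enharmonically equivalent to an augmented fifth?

minor

An augmented fifth spans 8 semitones.
A sixth spanning 8 semitones is minor (the major sixth is 9).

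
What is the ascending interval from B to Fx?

The letter names run B→F, a span of 4 letter steps, so the interval is some kind of fifth.
B to F## is 8 semitones. A perfect fifth is 7, so 8 makes it augmented.

augmented fifth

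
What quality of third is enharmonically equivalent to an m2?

A minor second spans 1 semitone.
A third spanning 1 semitone is doubly diminished (the major third is 4).

doubly diminished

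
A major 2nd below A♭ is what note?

Gb

A second below A lands on the letter G.
A major second spans 2 semitones, so Ab moves to pitch class 6. On the letter G that is Gb.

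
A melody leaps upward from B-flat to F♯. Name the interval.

The letter names run B→F, a span of 4 letter steps, so the interval is some kind of fifth.
Bb to F# is 8 semitones. A perfect fifth is 7, so 8 makes it augmented.

augmented fifth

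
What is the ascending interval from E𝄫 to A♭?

augmented fourth

The letter names run E→A, a span of 3 letter steps, so the interval is some kind of fourth.
Ebb to Ab is 6 semitones. A perfect fourth is 5, so 6 makes it augmented.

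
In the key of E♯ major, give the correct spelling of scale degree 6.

C##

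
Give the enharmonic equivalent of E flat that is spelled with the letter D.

Eb is pitch class 3. The letter D alone is pitch class 2.
To reach pitch class 3 from D requires an offset of +1 semitone, i.e. sharp: D#.

D#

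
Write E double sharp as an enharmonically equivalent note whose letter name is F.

E## is pitch class 6. The letter F alone is pitch class 5.
To reach pitch class 6 from F requires an offset of +1 semitone, i.e. sharp: F#.

F#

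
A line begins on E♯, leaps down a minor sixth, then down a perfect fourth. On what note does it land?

D##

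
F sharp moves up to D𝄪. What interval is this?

augmented sixth

Counting letters F–G–A–B–C–D gives a sixth.
F#→D## = 10 semitones, 1 wider than the major sixth (9), so augmented.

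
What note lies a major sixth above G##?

E##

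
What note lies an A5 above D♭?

A

D up a perfect fifth is A, so the target letter is A.
From Db, an augmented fifth is 8 semitones up: A.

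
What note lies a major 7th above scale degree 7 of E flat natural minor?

Scale degree 7 of Eb natural minor is Db.
A major seventh (11 semitones) above Db lands on the letter C, giving C.

C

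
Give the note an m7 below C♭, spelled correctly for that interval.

C down a major seventh is Db, so the target letter is D.
From Cb, a minor seventh is 10 semitones down: Db.

Db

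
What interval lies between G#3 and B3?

Counting letters G–A–B gives a third.
G#→B = 3 semitones, 1 narrower than the major third (4), so minor.

minor third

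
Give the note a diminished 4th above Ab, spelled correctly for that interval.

Dbb

A up a perfect fourth is D, so the target letter is D.
From Ab, a diminished fourth is 4 semitones up: Dbb.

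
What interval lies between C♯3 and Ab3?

diminished sixth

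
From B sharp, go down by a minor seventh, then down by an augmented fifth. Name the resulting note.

A minor seventh down from B# is C## (letter C, 10 semitones down).
An augmented fifth down from C## is F# (letter F, 8 semitones down).

F#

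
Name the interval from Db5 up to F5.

The letter names run D→F, a span of 2 letter steps, so the interval is some kind of third.
Db to F is 4 semitones. A major third is 4, so 4 makes it major.

major third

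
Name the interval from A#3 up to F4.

diminished sixth

The letter names run A→F, a span of 5 letter steps, so the interval is some kind of sixth.
A# to F is 7 semitones. A major sixth is 9, so 7 makes it diminished.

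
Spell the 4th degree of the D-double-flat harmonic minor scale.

Degree 4 takes the letter 3 steps above D, which is G.
In harmonic minor, degree 4 sits 5 semitones above the tonic. Dbb + 5 semitones is pitch class 5, spelled on G as Gbb.

Gbb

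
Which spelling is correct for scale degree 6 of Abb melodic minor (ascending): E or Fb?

Each scale degree takes a distinct letter name. Degree 6 of a scale on A must use the letter F.
Fb and E are enharmonically the same pitch, but only Fb uses the letter F, so it is the correct spelling here.

Fb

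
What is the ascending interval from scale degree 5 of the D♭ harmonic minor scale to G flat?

minor seventh

Scale degree 5 of Db harmonic minor is Ab.
Ab up to Gb: letters A→G make it a seventh; 10 semitones makes it minor.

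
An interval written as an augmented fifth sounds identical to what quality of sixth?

An augmented fifth spans 8 semitones.
A sixth spanning 8 semitones is minor (the major sixth is 9).

minor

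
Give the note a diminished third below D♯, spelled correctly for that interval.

B##

D down a major third is Bb, so the target letter is B.
From D#, a diminished third is 2 semitones down: B##.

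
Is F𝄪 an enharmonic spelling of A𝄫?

F## is pitch class 7; Abb is pitch class 7.
All spellings map to pitch class 7, so they are enharmonically equivalent.

Yes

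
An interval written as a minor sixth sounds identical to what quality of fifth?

augmented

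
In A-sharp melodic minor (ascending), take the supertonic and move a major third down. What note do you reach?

The supertonic of A# melodic minor (ascending) is B#.
A major third (4 semitones) below B# lands on the letter G, giving G#.

G#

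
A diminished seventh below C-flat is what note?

C down a major seventh is Db, so the target letter is D.
From Cb, a diminished seventh is 9 semitones down: D.

D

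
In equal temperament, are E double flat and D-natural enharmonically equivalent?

Yes

Ebb is pitch class 2; D is pitch class 2.
All spellings map to pitch class 2, so they are enharmonically equivalent.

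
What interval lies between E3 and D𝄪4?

Counting letters E–F–G–A–B–C–D gives a seventh.
E→D## = 12 semitones, 1 wider than the major seventh (11), so augmented.

augmented seventh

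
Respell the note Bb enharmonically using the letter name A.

Bb is pitch class 10. The letter A alone is pitch class 9.
To reach pitch class 10 from A requires an offset of +1 semitone, i.e. sharp: A#.

A#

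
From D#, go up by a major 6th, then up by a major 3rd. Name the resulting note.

A major sixth up from D# is B# (letter B, 9 semitones up).
A major third up from B# is D## (letter D, 4 semitones up).

D##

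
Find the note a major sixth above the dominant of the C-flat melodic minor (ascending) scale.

The dominant of Cb melodic minor (ascending) is Gb.
A major sixth (9 semitones) above Gb lands on the letter E, giving Eb.

Eb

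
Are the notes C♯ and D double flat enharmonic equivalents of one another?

Two spellings are enharmonically equivalent only if they share a pitch class.
Here C# → 1, Dbb → 0; 0 ≠ 1, so they are not.

No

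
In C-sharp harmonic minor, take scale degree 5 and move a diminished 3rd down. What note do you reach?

Scale degree 5 of C# harmonic minor is G#.
A diminished third (2 semitones) below G# lands on the letter E, giving E##.

E##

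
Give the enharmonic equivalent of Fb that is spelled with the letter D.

D##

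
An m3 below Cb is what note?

Ab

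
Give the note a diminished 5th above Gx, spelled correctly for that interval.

D#

G up a perfect fifth is D, so the target letter is D.
From G##, a diminished fifth is 6 semitones up: D#.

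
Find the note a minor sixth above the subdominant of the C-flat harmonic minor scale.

The subdominant of Cb harmonic minor is Fb.
A minor sixth (8 semitones) above Fb lands on the letter D, giving Dbb.

Dbb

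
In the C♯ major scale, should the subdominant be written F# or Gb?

F#

Each scale degree takes a distinct letter name. Degree 4 of a scale on C must use the letter F.
F# and Gb are enharmonically the same pitch, but only F# uses the letter F, so it is the correct spelling here.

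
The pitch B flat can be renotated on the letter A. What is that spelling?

A#

Bb is pitch class 10. The letter A alone is pitch class 9.
To reach pitch class 10 from A requires an offset of +1 semitone, i.e. sharp: A#.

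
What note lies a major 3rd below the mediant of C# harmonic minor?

C

The mediant of C# harmonic minor is E.
A major third (4 semitones) below E lands on the letter C, giving C.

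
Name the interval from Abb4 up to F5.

augmented sixth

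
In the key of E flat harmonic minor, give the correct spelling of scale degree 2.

F

Degree 2 takes the letter 1 step above E, which is F.
In harmonic minor, degree 2 sits 2 semitones above the tonic. Eb + 2 semitones is pitch class 5, spelled on F as F.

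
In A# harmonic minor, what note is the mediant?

C#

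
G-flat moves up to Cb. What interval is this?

perfect fourth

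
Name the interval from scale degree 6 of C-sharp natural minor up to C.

Scale degree 6 of C# natural minor is A.
A up to C: letters A→C make it a third; 3 semitones makes it minor.

minor third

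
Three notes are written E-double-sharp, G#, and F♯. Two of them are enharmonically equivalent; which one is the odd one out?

G#

In 12-tone equal temperament, enharmonic equivalents share a pitch class. E## is pitch class 6; G# is pitch class 8; F# is pitch class 6.
E## and F# share pitch class 6, while G# is pitch class 8.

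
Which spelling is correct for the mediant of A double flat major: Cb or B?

Cb

Each scale degree takes a distinct letter name. Degree 3 of a scale on A must use the letter C.
Cb and B are enharmonically the same pitch, but only Cb uses the letter C, so it is the correct spelling here.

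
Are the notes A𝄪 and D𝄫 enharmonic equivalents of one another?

Two spellings are enharmonically equivalent only if they share a pitch class.
Here A## → 11, Dbb → 0; 0 ≠ 11, so they are not.

No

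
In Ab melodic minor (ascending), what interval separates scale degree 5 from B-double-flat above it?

diminished fifth

Scale degree 5 of Ab melodic minor (ascending) is Eb.
Eb up to Bbb: letters E→B make it a fifth; 6 semitones makes it diminished.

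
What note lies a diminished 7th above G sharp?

F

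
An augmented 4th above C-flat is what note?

A fourth above C lands on the letter F.
An augmented fourth spans 6 semitones, so Cb moves to pitch class 5. On the letter F that is F.

F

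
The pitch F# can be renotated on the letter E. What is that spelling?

F# is pitch class 6. The letter E alone is pitch class 4.
To reach pitch class 6 from E requires an offset of +2 semitones, i.e. double sharp: E##.

E##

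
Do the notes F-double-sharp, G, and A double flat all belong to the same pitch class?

F## is pitch class 7; G is pitch class 7; Abb is pitch class 7.
All spellings map to pitch class 7, so they are enharmonically equivalent.

Yes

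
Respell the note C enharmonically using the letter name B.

B#

Plain B sits 1 semitone below C, so on the letter B the same pitch needs a sharp: B#.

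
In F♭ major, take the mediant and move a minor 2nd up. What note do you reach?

Bbb

The mediant of Fb major is Ab.
A minor second (1 semitone) above Ab lands on the letter B, giving Bbb.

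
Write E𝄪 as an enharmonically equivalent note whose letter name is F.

F#

Plain F sits 1 semitone below E##, so on the letter F the same pitch needs a sharp: F#.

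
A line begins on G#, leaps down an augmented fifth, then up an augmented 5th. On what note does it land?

G#

An augmented fifth down from G# is C (letter C, 8 semitones down).
An augmented fifth up from C is G# (letter G, 8 semitones up).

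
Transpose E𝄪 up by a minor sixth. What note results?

A sixth above E lands on the letter C.
A minor sixth spans 8 semitones, so E## moves to pitch class 2. On the letter C that is C##.

C##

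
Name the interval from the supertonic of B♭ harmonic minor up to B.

major seventh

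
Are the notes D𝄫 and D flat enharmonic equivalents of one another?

No

Dbb is pitch class 0; Db is pitch class 1.
The pitch classes differ (0 vs. 1), so they are not enharmonic equivalents.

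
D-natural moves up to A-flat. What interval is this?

The letter names run D→A, a span of 4 letter steps, so the interval is some kind of fifth.
D to Ab is 6 semitones. A perfect fifth is 7, so 6 makes it diminished.

diminished fifth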